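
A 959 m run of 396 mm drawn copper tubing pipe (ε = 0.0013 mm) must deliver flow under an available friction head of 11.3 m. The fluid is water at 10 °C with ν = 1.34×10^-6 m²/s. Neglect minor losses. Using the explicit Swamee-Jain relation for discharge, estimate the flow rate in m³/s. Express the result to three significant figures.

Swamee-Jain (Type II): Q = -0.965·√(gD⁵h_f/L)·ln[ε/(3.7D) + √(3.17ν²L/(gD³h_f))]
√(gD⁵h_f/L) = √(9.81·0.396⁵·11.3/959) = 0.03355
ε/(3.7D) = 8.87×10^-7; √(3.17ν²L/(gD³h_f)) = 2.82×10^-5
Q = -0.965·0.03355·ln(2.905×10^-5) = 0.3382 m³/s
Check: V = 2.75 m/s, Re = 8.12×10^5, f = 0.01210, h_f = 11.3 m ≈ 11.3 m ✓

Q ≈ 0.338 m³/s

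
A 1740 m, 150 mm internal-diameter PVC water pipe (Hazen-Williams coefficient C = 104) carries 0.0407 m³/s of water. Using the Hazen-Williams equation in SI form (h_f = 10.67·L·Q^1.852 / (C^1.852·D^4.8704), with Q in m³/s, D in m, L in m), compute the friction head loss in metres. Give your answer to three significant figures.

h_f ≈ 93.5 m

h_f = 10.67·1740·0.0407^1.852 / (104^1.852·0.150^4.8704) = 93.52 m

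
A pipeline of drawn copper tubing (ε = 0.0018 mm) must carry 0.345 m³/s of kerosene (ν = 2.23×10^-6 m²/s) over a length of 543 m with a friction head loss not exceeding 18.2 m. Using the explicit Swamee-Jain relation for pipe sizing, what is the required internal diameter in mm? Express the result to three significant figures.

Swamee-Jain (Type III): D = 0.66·[ε^1.25·(LQ²/(gh_f))^4.75 + ν·Q^9.4·(L/(gh_f))^5.2]^0.04
LQ²/(gh_f) = 0.3620; L/(gh_f) = 3.041
Term 1 = ε^1.25·(…)^4.75 = 5.28×10^-10; Term 2 = ν·Q^9.4·(…)^5.2 = 3.28×10^-8
D = 0.66·(5.28×10^-10 + 3.28×10^-8)^0.04 = 0.3315 m = 331 mm
Check: V = 4.00 m/s, Re = 5.94×10^5, f = 0.01279, h_f = 17.1 m ≈ 18.2 m ✓

D ≈ 331 mm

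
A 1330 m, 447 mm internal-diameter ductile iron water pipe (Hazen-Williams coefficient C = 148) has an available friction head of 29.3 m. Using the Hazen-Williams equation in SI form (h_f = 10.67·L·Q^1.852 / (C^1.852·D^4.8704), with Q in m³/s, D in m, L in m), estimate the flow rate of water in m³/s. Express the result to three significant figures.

Rearranging: Q = [h_f·C^1.852·D^4.8704 / (10.67·L)]^(1/1.852)
Q = [29.3·148^1.852·0.447^4.8704 / (10.67·1330)]^0.540 = 0.6321 m³/s

Q ≈ 0.632 m³/s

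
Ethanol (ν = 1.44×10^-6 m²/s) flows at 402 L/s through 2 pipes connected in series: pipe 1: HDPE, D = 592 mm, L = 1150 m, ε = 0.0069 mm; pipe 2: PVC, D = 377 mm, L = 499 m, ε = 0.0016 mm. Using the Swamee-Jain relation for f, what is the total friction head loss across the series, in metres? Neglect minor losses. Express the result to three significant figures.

H ≈ 13.1 m

Pipe 1: V = 1.460 m/s, Re = 6.00×10^5, ε/D = 1.17×10^-5, f = 0.01288, h_1 = f(L/D)V²/2g = 2.720 m
Pipe 2: V = 3.601 m/s, Re = 9.43×10^5, ε/D = 4.24×10^-6, f = 0.01183, h_2 = f(L/D)V²/2g = 10.35 m
Series → Q common, losses add: H = Σh = 13.07 m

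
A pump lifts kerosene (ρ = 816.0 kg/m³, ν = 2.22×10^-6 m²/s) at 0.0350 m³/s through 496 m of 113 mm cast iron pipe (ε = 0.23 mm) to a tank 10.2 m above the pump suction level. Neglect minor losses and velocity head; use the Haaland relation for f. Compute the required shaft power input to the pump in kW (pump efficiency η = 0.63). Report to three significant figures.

V = 4Q/(πD²) = 3.490 m/s; Re = 1.78×10^5; ε/D = 0.00204; f = 0.02445
h_f = f(L/D)V²/2g = 66.61 m
Total head H = z + h_f = 10.2 + 66.61 = 76.81 m
P_hyd = ρgQH = 816.0·9.81·0.0350·76.81 = 21.52 kW
P_shaft = P_hyd/η = 21.52/0.63 = 34.16 kW

P_shaft ≈ 34.2 kW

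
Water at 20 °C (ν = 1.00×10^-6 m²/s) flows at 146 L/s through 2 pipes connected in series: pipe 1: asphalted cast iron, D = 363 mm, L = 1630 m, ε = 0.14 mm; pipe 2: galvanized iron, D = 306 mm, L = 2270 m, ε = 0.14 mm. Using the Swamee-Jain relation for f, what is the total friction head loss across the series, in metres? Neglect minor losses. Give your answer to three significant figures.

Pipe 1: V = 1.411 m/s, Re = 5.12×10^5, ε/D = 3.86×10^-4, f = 0.01699, h_1 = f(L/D)V²/2g = 7.740 m
Pipe 2: V = 1.985 m/s, Re = 6.07×10^5, ε/D = 4.58×10^-4, f = 0.01734, h_2 = f(L/D)V²/2g = 25.84 m
Series → Q common, losses add: H = Σh = 33.57 m

H ≈ 33.6 m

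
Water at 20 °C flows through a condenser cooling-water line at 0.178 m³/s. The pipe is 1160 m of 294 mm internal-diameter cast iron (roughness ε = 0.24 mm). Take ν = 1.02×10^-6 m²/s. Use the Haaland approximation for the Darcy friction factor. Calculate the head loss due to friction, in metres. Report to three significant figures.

V = 4Q/(πD²) = 4·0.178/(π·0.294²) = 2.622 m/s
Re = VD/ν = 2.622·0.294/1.02×10^-6 = 7.56×10^5 → turbulent
ε/D = 0.24/294 = 8.16×10^-4
Haaland: f = 0.01914
h_f = f(L/D)V²/(2g) = 0.01914·(1160/0.294)·2.622²/(2·9.81) = 26.47 m

h_f ≈ 26.5 m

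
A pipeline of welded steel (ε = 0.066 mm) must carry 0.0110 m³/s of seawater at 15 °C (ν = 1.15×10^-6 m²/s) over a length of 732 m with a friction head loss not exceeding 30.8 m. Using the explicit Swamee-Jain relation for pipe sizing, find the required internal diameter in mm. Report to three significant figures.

D ≈ 88.3 mm

Swamee-Jain (Type III): D = 0.66·[ε^1.25·(LQ²/(gh_f))^4.75 + ν·Q^9.4·(L/(gh_f))^5.2]^0.04
LQ²/(gh_f) = 2.931×10^-4; L/(gh_f) = 2.423
Term 1 = ε^1.25·(…)^4.75 = 9.84×10^-23; Term 2 = ν·Q^9.4·(…)^5.2 = 4.45×10^-23
D = 0.66·(9.84×10^-23 + 4.45×10^-23)^0.04 = 0.08826 m = 88.3 mm
Check: V = 1.80 m/s, Re = 1.38×10^5, f = 0.02075, h_f = 28.4 m ≈ 30.8 m ✓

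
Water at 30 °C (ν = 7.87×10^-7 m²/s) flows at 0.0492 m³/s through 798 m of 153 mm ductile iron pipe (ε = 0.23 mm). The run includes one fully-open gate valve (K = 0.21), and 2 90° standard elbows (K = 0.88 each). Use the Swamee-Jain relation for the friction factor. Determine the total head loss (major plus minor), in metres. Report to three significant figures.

H_L ≈ 43.1 m

V = 4Q/(πD²) = 2.676 m/s; V²/2g = 0.3650 m
Re = 5.20×10^5, ε/D = 0.00150 → f = 0.02229 (Swamee-Jain)
Major: h_f = f(L/D)·V²/2g = 0.02229·5216·0.3650 = 42.43 m
Minor: ΣK = 1.97; h_m = ΣK·V²/2g = 0.7190 m
Total H_L = 42.43 + 0.7190 = 43.15 m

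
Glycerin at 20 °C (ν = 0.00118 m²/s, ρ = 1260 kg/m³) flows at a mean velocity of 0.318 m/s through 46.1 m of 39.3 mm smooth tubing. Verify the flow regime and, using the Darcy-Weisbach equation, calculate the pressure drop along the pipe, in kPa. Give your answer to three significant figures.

Δp ≈ 452 kPa

Re = VD/ν = 0.318·0.03930/0.00118 = 10.6 → laminar (Re < 2300)
f = 64/Re = 6.043
h_f = f(L/D)V²/(2g) = 6.043·(46.1/0.03930)·0.318²/(2·9.81) = 36.53 m
Δp = ρg·h_f = 1260·9.81·36.53 = 451.6 kPa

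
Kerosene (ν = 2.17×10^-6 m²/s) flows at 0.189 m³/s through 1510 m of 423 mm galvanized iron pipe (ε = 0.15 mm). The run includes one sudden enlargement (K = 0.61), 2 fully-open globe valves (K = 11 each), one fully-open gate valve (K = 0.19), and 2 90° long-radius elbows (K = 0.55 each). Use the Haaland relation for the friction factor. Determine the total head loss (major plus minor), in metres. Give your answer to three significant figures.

H_L ≈ 7.92 m

V = 4Q/(πD²) = 1.345 m/s; V²/2g = 0.09219 m
Re = 2.62×10^5, ε/D = 3.55×10^-4 → f = 0.01737 (Haaland)
Major: h_f = f(L/D)·V²/2g = 0.01737·3570·0.09219 = 5.717 m
Minor: ΣK = 23.9; h_m = ΣK·V²/2g = 2.203 m
Total H_L = 5.717 + 2.203 = 7.921 m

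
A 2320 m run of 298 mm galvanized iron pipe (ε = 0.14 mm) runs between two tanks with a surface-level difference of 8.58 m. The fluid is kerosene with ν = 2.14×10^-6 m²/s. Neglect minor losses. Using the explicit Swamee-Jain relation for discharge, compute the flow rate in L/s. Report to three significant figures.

Q ≈ 73.9 L/s

Swamee-Jain (Type II): Q = -0.965·√(gD⁵h_f/L)·ln[ε/(3.7D) + √(3.17ν²L/(gD³h_f))]
√(gD⁵h_f/L) = √(9.81·0.298⁵·8.58/2320) = 0.009234
ε/(3.7D) = 1.27×10^-4; √(3.17ν²L/(gD³h_f)) = 1.23×10^-4
Q = -0.965·0.009234·ln(2.499×10^-4) = 0.07391 m³/s
Check: V = 1.06 m/s, Re = 1.48×10^5, f = 0.01936, h_f = 8.62 m ≈ 8.58 m ✓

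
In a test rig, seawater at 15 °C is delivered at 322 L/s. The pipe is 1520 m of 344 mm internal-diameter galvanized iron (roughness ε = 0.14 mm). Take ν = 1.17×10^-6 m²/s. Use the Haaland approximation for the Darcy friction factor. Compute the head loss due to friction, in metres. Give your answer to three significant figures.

h_f ≈ 44.6 m

V = 4Q/(πD²) = 4·0.322/(π·0.344²) = 3.465 m/s
Re = VD/ν = 3.465·0.344/1.17×10^-6 = 1.02×10^6 → turbulent
ε/D = 0.14/344 = 4.07×10^-4
Haaland: f = 0.01649
h_f = f(L/D)V²/(2g) = 0.01649·(1520/0.344)·3.465²/(2·9.81) = 44.57 m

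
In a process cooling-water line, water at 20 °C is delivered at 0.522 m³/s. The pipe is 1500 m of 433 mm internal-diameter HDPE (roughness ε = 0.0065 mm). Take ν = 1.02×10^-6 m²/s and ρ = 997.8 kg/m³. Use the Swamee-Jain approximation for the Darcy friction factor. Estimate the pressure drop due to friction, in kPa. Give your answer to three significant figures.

V = 4Q/(πD²) = 4·0.522/(π·0.433²) = 3.545 m/s
Re = VD/ν = 3.545·0.433/1.02×10^-6 = 1.50×10^6 → turbulent
ε/D = 0.0065/433 = 1.50×10^-5
Swamee-Jain: f = 0.01131
h_f = f(L/D)V²/(2g) = 0.01131·(1500/0.433)·3.545²/(2·9.81) = 25.09 m
Δp = ρg·h_f = 997.8·9.81·25.09 = 245.6 kPa

Δp ≈ 246 kPa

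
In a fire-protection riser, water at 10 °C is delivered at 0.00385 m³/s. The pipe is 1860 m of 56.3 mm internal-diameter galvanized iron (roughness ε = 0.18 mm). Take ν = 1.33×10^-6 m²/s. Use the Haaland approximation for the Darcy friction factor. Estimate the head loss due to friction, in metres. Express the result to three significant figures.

h_f ≈ 114 m

V = 4Q/(πD²) = 4·0.00385/(π·0.0563²) = 1.547 m/s
Re = VD/ν = 1.547·0.0563/1.33×10^-6 = 6.55×10^4 → turbulent
ε/D = 0.18/56.3 = 0.00320
Haaland: f = 0.02837
h_f = f(L/D)V²/(2g) = 0.02837·(1860/0.0563)·1.547²/(2·9.81) = 114.3 m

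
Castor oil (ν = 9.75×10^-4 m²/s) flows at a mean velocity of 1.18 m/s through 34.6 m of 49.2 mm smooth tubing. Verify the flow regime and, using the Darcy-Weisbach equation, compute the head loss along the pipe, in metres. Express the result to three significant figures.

Re = VD/ν = 1.18·0.04920/9.75×10^-4 = 59.5 → laminar (Re < 2300)
f = 64/Re = 1.075
h_f = f(L/D)V²/(2g) = 1.075·(34.6/0.04920)·1.18²/(2·9.81) = 53.64 m

h_f ≈ 53.6 m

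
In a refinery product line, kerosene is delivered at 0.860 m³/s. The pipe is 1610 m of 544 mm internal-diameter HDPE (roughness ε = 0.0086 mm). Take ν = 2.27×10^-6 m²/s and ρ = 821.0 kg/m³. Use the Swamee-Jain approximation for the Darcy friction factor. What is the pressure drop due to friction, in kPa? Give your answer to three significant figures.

Δp ≈ 203 kPa

V = 4Q/(πD²) = 4·0.860/(π·0.544²) = 3.700 m/s
Re = VD/ν = 3.700·0.544/2.27×10^-6 = 8.87×10^5 → turbulent
ε/D = 0.0086/544 = 1.58×10^-5
Swamee-Jain: f = 0.01220
h_f = f(L/D)V²/(2g) = 0.01220·(1610/0.544)·3.700²/(2·9.81) = 25.20 m
Δp = ρg·h_f = 821.0·9.81·25.20 = 202.9 kPa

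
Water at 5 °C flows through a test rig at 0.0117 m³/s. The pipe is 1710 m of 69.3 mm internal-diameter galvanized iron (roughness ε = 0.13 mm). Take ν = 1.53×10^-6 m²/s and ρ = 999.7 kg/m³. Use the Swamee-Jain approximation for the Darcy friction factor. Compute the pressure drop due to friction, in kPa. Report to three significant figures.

Δp ≈ 2910 kPa

V = 4Q/(πD²) = 4·0.0117/(π·0.0693²) = 3.102 m/s
Re = VD/ν = 3.102·0.0693/1.53×10^-6 = 1.40×10^5 → turbulent
ε/D = 0.13/69.3 = 0.00188
Swamee-Jain: f = 0.02452
h_f = f(L/D)V²/(2g) = 0.02452·(1710/0.0693)·3.102²/(2·9.81) = 296.7 m
Δp = ρg·h_f = 999.7·9.81·296.7 = 2909 kPa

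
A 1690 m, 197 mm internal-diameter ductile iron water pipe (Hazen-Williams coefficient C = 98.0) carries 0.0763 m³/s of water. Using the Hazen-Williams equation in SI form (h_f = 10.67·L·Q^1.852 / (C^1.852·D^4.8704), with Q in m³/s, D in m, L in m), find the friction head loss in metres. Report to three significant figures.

h_f = 10.67·1690·0.0763^1.852 / (98.0^1.852·0.197^4.8704) = 86.09 m

h_f ≈ 86.1 m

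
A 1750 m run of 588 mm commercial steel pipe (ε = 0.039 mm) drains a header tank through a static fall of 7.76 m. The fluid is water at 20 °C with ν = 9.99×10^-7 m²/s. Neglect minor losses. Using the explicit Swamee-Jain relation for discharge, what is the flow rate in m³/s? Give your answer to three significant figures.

Swamee-Jain (Type II): Q = -0.965·√(gD⁵h_f/L)·ln[ε/(3.7D) + √(3.17ν²L/(gD³h_f))]
√(gD⁵h_f/L) = √(9.81·0.588⁵·7.76/1750) = 0.05530
ε/(3.7D) = 1.79×10^-5; √(3.17ν²L/(gD³h_f)) = 1.89×10^-5
Q = -0.965·0.05530·ln(3.684×10^-5) = 0.5447 m³/s
Check: V = 2.01 m/s, Re = 1.18×10^6, f = 0.01277, h_f = 7.80 m ≈ 7.76 m ✓

Q ≈ 0.545 m³/s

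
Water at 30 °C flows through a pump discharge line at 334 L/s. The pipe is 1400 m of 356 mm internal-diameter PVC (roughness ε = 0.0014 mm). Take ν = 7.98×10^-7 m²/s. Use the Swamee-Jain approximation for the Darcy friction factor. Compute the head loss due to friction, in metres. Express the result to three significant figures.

h_f ≈ 24.8 m

V = 4Q/(πD²) = 4·0.334/(π·0.356²) = 3.355 m/s
Re = VD/ν = 3.355·0.356/7.98×10^-7 = 1.50×10^6 → turbulent
ε/D = 0.0014/356 = 3.93×10^-6
Swamee-Jain: f = 0.01098
h_f = f(L/D)V²/(2g) = 0.01098·(1400/0.356)·3.355²/(2·9.81) = 24.79 m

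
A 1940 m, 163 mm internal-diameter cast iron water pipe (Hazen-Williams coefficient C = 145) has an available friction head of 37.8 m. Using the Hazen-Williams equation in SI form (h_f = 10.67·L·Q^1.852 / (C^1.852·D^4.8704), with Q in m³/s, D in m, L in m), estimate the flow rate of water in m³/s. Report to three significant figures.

Q ≈ 0.0408 m³/s

Rearranging: Q = [h_f·C^1.852·D^4.8704 / (10.67·L)]^(1/1.852)
Q = [37.8·145^1.852·0.163^4.8704 / (10.67·1940)]^0.540 = 0.04082 m³/s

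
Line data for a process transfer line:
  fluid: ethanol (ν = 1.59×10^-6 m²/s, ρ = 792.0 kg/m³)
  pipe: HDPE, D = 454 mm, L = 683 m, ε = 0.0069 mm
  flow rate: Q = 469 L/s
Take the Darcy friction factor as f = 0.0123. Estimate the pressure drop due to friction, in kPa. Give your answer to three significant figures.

Δp ≈ 61.5 kPa

V = 4Q/(πD²) = 4·0.469/(π·0.454²) = 2.897 m/s
h_f = f(L/D)V²/(2g) = 0.01230·(683/0.454)·2.897²/(2·9.81) = 7.916 m
Δp = ρg·h_f = 792.0·9.81·7.916 = 61.50 kPa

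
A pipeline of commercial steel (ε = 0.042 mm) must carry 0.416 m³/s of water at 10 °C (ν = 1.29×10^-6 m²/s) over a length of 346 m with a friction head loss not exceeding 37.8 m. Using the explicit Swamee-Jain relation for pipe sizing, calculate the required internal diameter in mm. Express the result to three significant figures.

Swamee-Jain (Type III): D = 0.66·[ε^1.25·(LQ²/(gh_f))^4.75 + ν·Q^9.4·(L/(gh_f))^5.2]^0.04
LQ²/(gh_f) = 0.1615; L/(gh_f) = 0.9331
Term 1 = ε^1.25·(…)^4.75 = 5.86×10^-10; Term 2 = ν·Q^9.4·(…)^5.2 = 2.36×10^-10
D = 0.66·(5.86×10^-10 + 2.36×10^-10)^0.04 = 0.2858 m = 286 mm
Check: V = 6.48 m/s, Re = 1.44×10^6, f = 0.01384, h_f = 35.9 m ≈ 37.8 m ✓

D ≈ 286 mm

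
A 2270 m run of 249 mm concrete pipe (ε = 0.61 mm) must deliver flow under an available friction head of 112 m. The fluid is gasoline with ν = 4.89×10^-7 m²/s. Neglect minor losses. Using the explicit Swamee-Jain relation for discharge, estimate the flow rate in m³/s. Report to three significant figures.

Swamee-Jain (Type II): Q = -0.965·√(gD⁵h_f/L)·ln[ε/(3.7D) + √(3.17ν²L/(gD³h_f))]
√(gD⁵h_f/L) = √(9.81·0.249⁵·112/2270) = 0.02152
ε/(3.7D) = 6.62×10^-4; √(3.17ν²L/(gD³h_f)) = 1.01×10^-5
Q = -0.965·0.02152·ln(6.722×10^-4) = 0.1517 m³/s
Check: V = 3.12 m/s, Re = 1.59×10^6, f = 0.02489, h_f = 112 m ≈ 112 m ✓

Q ≈ 0.152 m³/s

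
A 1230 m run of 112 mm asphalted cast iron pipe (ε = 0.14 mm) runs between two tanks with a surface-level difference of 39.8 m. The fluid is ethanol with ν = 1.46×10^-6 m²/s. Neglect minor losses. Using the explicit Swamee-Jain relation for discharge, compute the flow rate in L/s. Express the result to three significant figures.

Q ≈ 17.5 L/s

Swamee-Jain (Type II): Q = -0.965·√(gD⁵h_f/L)·ln[ε/(3.7D) + √(3.17ν²L/(gD³h_f))]
√(gD⁵h_f/L) = √(9.81·0.112⁵·39.8/1230) = 0.002365
ε/(3.7D) = 3.38×10^-4; √(3.17ν²L/(gD³h_f)) = 1.23×10^-4
Q = -0.965·0.002365·ln(4.609×10^-4) = 0.01753 m³/s
Check: V = 1.78 m/s, Re = 1.37×10^5, f = 0.02264, h_f = 40.1 m ≈ 39.8 m ✓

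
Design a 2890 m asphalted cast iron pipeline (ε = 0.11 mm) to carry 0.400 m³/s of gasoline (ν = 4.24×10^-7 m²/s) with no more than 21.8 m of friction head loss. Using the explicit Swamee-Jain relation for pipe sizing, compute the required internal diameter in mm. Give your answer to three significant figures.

D ≈ 487 mm

Swamee-Jain (Type III): D = 0.66·[ε^1.25·(LQ²/(gh_f))^4.75 + ν·Q^9.4·(L/(gh_f))^5.2]^0.04
LQ²/(gh_f) = 2.162; L/(gh_f) = 13.51
Term 1 = ε^1.25·(…)^4.75 = 4.39×10^-4; Term 2 = ν·Q^9.4·(…)^5.2 = 5.84×10^-5
D = 0.66·(4.39×10^-4 + 5.84×10^-5)^0.04 = 0.4869 m = 487 mm
Check: V = 2.15 m/s, Re = 2.47×10^6, f = 0.01453, h_f = 20.3 m ≈ 21.8 m ✓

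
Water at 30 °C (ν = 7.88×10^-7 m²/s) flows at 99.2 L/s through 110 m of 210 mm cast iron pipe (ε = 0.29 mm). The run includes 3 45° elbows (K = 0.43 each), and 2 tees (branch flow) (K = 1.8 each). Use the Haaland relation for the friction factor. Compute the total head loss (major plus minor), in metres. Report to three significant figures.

H_L ≈ 6.77 m

V = 4Q/(πD²) = 2.864 m/s; V²/2g = 0.4181 m
Re = 7.63×10^5, ε/D = 0.00138 → f = 0.02159 (Haaland)
Major: h_f = f(L/D)·V²/2g = 0.02159·523.8·0.4181 = 4.729 m
Minor: ΣK = 4.89; h_m = ΣK·V²/2g = 2.044 m
Total H_L = 4.729 + 2.044 = 6.773 m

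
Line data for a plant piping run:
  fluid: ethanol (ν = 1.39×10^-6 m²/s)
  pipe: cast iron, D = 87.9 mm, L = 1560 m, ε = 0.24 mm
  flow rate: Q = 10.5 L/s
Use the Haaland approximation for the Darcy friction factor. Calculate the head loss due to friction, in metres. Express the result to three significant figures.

h_f ≈ 72.2 m

V = 4Q/(πD²) = 4·0.0105/(π·0.0879²) = 1.730 m/s
Re = VD/ν = 1.730·0.0879/1.39×10^-6 = 1.09×10^5 → turbulent
ε/D = 0.24/87.9 = 0.00273
Haaland: f = 0.02668
h_f = f(L/D)V²/(2g) = 0.02668·(1560/0.0879)·1.730²/(2·9.81) = 72.25 m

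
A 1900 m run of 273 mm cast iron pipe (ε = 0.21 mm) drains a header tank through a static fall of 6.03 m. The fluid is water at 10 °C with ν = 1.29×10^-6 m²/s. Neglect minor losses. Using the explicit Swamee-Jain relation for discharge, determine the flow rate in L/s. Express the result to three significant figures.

Q ≈ 53.8 L/s

Swamee-Jain (Type II): Q = -0.965·√(gD⁵h_f/L)·ln[ε/(3.7D) + √(3.17ν²L/(gD³h_f))]
√(gD⁵h_f/L) = √(9.81·0.273⁵·6.03/1900) = 0.006871
ε/(3.7D) = 2.08×10^-4; √(3.17ν²L/(gD³h_f)) = 9.13×10^-5
Q = -0.965·0.006871·ln(2.992×10^-4) = 0.05380 m³/s
Check: V = 0.919 m/s, Re = 1.95×10^5, f = 0.02027, h_f = 6.07 m ≈ 6.03 m ✓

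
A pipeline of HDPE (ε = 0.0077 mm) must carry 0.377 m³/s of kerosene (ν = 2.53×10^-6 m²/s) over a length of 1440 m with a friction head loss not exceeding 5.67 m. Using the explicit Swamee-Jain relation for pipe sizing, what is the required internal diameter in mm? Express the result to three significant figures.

D ≈ 538 mm

Swamee-Jain (Type III): D = 0.66·[ε^1.25·(LQ²/(gh_f))^4.75 + ν·Q^9.4·(L/(gh_f))^5.2]^0.04
LQ²/(gh_f) = 3.680; L/(gh_f) = 25.89
Term 1 = ε^1.25·(…)^4.75 = 1.98×10^-4; Term 2 = ν·Q^9.4·(…)^5.2 = 0.00587
D = 0.66·(1.98×10^-4 + 0.00587)^0.04 = 0.5381 m = 538 mm
Check: V = 1.66 m/s, Re = 3.53×10^5, f = 0.01413, h_f = 5.30 m ≈ 5.67 m ✓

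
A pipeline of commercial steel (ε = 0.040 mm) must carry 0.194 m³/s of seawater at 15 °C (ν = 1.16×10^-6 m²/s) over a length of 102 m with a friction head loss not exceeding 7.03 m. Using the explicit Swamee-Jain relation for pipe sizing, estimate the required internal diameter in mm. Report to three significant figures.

D ≈ 234 mm

Swamee-Jain (Type III): D = 0.66·[ε^1.25·(LQ²/(gh_f))^4.75 + ν·Q^9.4·(L/(gh_f))^5.2]^0.04
LQ²/(gh_f) = 0.05566; L/(gh_f) = 1.479
Term 1 = ε^1.25·(…)^4.75 = 3.50×10^-12; Term 2 = ν·Q^9.4·(…)^5.2 = 1.79×10^-12
D = 0.66·(3.50×10^-12 + 1.79×10^-12)^0.04 = 0.2336 m = 234 mm
Check: V = 4.53 m/s, Re = 9.12×10^5, f = 0.01453, h_f = 6.62 m ≈ 7.03 m ✓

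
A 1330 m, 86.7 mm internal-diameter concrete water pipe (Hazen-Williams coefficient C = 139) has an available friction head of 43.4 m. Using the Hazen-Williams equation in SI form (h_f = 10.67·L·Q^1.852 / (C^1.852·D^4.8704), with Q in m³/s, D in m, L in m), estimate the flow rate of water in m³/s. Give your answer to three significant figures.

Q ≈ 0.00983 m³/s

Rearranging: Q = [h_f·C^1.852·D^4.8704 / (10.67·L)]^(1/1.852)
Q = [43.4·139^1.852·0.0867^4.8704 / (10.67·1330)]^0.540 = 0.009828 m³/s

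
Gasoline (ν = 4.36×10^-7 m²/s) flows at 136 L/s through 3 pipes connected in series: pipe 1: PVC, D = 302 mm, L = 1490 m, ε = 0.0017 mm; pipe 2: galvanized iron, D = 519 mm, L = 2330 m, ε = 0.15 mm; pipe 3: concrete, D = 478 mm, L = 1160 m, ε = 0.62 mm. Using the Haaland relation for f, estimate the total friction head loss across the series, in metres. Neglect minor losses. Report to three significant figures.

Pipe 1: V = 1.899 m/s, Re = 1.32×10^6, ε/D = 5.63×10^-6, f = 0.01119, h_1 = f(L/D)V²/2g = 10.14 m
Pipe 2: V = 0.6429 m/s, Re = 7.65×10^5, ε/D = 2.89×10^-4, f = 0.01568, h_2 = f(L/D)V²/2g = 1.483 m
Pipe 3: V = 0.7579 m/s, Re = 8.31×10^5, ε/D = 0.00130, f = 0.02125, h_3 = f(L/D)V²/2g = 1.509 m
Series → Q common, losses add: H = Σh = 13.13 m

H ≈ 13.1 m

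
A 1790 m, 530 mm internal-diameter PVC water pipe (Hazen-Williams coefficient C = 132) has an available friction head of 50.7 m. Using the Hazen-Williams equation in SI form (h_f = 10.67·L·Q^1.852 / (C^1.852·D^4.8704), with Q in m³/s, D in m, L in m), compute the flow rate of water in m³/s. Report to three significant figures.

Q ≈ 1.01 m³/s

Rearranging: Q = [h_f·C^1.852·D^4.8704 / (10.67·L)]^(1/1.852)
Q = [50.7·132^1.852·0.530^4.8704 / (10.67·1790)]^0.540 = 1.011 m³/s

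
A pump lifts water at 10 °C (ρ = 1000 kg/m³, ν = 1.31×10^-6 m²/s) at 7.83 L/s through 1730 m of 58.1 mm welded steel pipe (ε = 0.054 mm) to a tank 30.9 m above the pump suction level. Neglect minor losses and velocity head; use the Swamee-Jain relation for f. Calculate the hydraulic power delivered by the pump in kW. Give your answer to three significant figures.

V = 4Q/(πD²) = 2.953 m/s; Re = 1.31×10^5; ε/D = 9.29×10^-4; f = 0.02156
h_f = f(L/D)V²/2g = 285.4 m
Total head H = z + h_f = 30.9 + 285.4 = 316.3 m
P_hyd = ρgQH = 1000·9.81·0.00783·316.3 = 24.30 kW

P_hyd ≈ 24.3 kW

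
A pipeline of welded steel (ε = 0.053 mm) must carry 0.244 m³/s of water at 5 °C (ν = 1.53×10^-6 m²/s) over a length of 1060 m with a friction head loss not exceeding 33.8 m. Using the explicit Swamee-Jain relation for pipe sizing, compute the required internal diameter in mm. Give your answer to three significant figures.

D ≈ 300 mm

Swamee-Jain (Type III): D = 0.66·[ε^1.25·(LQ²/(gh_f))^4.75 + ν·Q^9.4·(L/(gh_f))^5.2]^0.04
LQ²/(gh_f) = 0.1903; L/(gh_f) = 3.197
Term 1 = ε^1.25·(…)^4.75 = 1.71×10^-9; Term 2 = ν·Q^9.4·(…)^5.2 = 1.12×10^-9
D = 0.66·(1.71×10^-9 + 1.12×10^-9)^0.04 = 0.3004 m = 300 mm
Check: V = 3.44 m/s, Re = 6.76×10^5, f = 0.01490, h_f = 31.8 m ≈ 33.8 m ✓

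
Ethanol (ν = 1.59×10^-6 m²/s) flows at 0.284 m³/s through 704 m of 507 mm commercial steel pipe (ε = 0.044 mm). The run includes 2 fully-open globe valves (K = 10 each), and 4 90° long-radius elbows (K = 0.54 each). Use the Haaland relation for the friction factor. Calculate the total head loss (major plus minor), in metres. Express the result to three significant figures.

H_L ≈ 4.24 m

V = 4Q/(πD²) = 1.407 m/s; V²/2g = 0.1009 m
Re = 4.49×10^5, ε/D = 8.68×10^-5 → f = 0.01430 (Haaland)
Major: h_f = f(L/D)·V²/2g = 0.01430·1389·0.1009 = 2.003 m
Minor: ΣK = 22.2; h_m = ΣK·V²/2g = 2.235 m
Total H_L = 2.003 + 2.235 = 4.238 m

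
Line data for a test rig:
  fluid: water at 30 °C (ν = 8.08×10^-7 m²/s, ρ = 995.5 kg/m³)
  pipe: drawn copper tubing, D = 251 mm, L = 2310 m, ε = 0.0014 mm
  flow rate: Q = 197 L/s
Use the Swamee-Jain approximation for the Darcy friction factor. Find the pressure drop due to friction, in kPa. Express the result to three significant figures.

V = 4Q/(πD²) = 4·0.197/(π·0.251²) = 3.981 m/s
Re = VD/ν = 3.981·0.251/8.08×10^-7 = 1.24×10^6 → turbulent
ε/D = 0.0014/251 = 5.58×10^-6
Swamee-Jain: f = 0.01136
h_f = f(L/D)V²/(2g) = 0.01136·(2310/0.251)·3.981²/(2·9.81) = 84.48 m
Δp = ρg·h_f = 995.5·9.81·84.48 = 825.0 kPa

Δp ≈ 825 kPa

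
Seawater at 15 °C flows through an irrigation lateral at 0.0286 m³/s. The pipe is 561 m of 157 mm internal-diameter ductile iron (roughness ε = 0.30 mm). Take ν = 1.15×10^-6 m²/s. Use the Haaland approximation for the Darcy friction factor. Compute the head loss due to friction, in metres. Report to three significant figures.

h_f ≈ 9.53 m

V = 4Q/(πD²) = 4·0.0286/(π·0.157²) = 1.477 m/s
Re = VD/ν = 1.477·0.157/1.15×10^-6 = 2.02×10^5 → turbulent
ε/D = 0.30/157 = 0.00191
Haaland: f = 0.02399
h_f = f(L/D)V²/(2g) = 0.02399·(561/0.157)·1.477²/(2·9.81) = 9.535 m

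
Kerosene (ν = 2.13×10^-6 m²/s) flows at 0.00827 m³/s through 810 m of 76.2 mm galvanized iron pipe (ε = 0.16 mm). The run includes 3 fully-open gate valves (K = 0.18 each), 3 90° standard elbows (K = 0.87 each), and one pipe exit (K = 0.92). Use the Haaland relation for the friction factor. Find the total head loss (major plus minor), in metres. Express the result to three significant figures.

V = 4Q/(πD²) = 1.813 m/s; V²/2g = 0.1676 m
Re = 6.49×10^4, ε/D = 0.00210 → f = 0.02595 (Haaland)
Major: h_f = f(L/D)·V²/2g = 0.02595·10630·0.1676 = 46.23 m
Minor: ΣK = 4.07; h_m = ΣK·V²/2g = 0.6822 m
Total H_L = 46.23 + 0.6822 = 46.92 m

H_L ≈ 46.9 m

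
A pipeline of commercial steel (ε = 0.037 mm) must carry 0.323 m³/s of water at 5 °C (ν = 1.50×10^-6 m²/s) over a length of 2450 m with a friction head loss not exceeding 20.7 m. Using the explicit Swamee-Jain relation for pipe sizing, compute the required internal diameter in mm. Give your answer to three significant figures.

Swamee-Jain (Type III): D = 0.66·[ε^1.25·(LQ²/(gh_f))^4.75 + ν·Q^9.4·(L/(gh_f))^5.2]^0.04
LQ²/(gh_f) = 1.259; L/(gh_f) = 12.06
Term 1 = ε^1.25·(…)^4.75 = 8.61×10^-6; Term 2 = ν·Q^9.4·(…)^5.2 = 1.54×10^-5
D = 0.66·(8.61×10^-6 + 1.54×10^-5)^0.04 = 0.4313 m = 431 mm
Check: V = 2.21 m/s, Re = 6.36×10^5, f = 0.01391, h_f = 19.7 m ≈ 20.7 m ✓

D ≈ 431 mm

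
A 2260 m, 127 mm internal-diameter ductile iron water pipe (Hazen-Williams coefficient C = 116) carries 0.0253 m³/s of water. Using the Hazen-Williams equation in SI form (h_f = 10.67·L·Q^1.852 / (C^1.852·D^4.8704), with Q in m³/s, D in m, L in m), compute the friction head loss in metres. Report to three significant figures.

h_f = 10.67·2260·0.0253^1.852 / (116^1.852·0.127^4.8704) = 92.54 m

h_f ≈ 92.5 m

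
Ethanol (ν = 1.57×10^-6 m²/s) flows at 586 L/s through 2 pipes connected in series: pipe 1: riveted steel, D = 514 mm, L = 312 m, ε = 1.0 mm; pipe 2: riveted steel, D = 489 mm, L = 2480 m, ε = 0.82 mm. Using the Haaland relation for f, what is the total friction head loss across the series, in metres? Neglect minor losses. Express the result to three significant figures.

H ≈ 62.7 m

Pipe 1: V = 2.824 m/s, Re = 9.25×10^5, ε/D = 0.00195, f = 0.02348, h_1 = f(L/D)V²/2g = 5.792 m
Pipe 2: V = 3.120 m/s, Re = 9.72×10^5, ε/D = 0.00168, f = 0.02259, h_2 = f(L/D)V²/2g = 56.86 m
Series → Q common, losses add: H = Σh = 62.66 m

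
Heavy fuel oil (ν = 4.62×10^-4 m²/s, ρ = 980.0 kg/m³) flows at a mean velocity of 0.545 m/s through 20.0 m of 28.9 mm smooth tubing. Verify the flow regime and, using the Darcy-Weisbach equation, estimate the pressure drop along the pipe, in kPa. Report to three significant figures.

Δp ≈ 189 kPa

Re = VD/ν = 0.545·0.02890/4.62×10^-4 = 34.1 → laminar (Re < 2300)
f = 64/Re = 1.877
h_f = f(L/D)V²/(2g) = 1.877·(20.0/0.02890)·0.545²/(2·9.81) = 19.67 m
Δp = ρg·h_f = 980.0·9.81·19.67 = 189.1 kPa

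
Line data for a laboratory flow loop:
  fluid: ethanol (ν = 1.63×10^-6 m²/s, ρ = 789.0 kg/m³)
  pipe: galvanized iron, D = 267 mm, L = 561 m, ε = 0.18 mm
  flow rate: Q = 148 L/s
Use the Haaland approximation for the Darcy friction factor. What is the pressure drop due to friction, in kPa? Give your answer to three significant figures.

V = 4Q/(πD²) = 4·0.148/(π·0.267²) = 2.643 m/s
Re = VD/ν = 2.643·0.267/1.63×10^-6 = 4.33×10^5 → turbulent
ε/D = 0.18/267 = 6.74×10^-4
Haaland: f = 0.01870
h_f = f(L/D)V²/(2g) = 0.01870·(561/0.267)·2.643²/(2·9.81) = 13.99 m
Δp = ρg·h_f = 789.0·9.81·13.99 = 108.3 kPa

Δp ≈ 108 kPa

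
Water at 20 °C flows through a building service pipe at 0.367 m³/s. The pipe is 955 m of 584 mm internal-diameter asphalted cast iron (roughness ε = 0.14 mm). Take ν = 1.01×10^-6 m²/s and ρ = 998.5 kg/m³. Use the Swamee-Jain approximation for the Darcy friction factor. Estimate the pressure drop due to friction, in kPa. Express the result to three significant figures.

V = 4Q/(πD²) = 4·0.367/(π·0.584²) = 1.370 m/s
Re = VD/ν = 1.370·0.584/1.01×10^-6 = 7.92×10^5 → turbulent
ε/D = 0.14/584 = 2.40×10^-4
Swamee-Jain: f = 0.01538
h_f = f(L/D)V²/(2g) = 0.01538·(955/0.584)·1.370²/(2·9.81) = 2.406 m
Δp = ρg·h_f = 998.5·9.81·2.406 = 23.57 kPa

Δp ≈ 23.6 kPa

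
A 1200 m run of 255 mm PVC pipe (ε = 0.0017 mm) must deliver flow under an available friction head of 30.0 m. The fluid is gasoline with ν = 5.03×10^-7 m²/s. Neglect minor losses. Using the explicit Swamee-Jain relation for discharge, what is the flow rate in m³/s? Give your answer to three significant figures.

Q ≈ 0.173 m³/s

Swamee-Jain (Type II): Q = -0.965·√(gD⁵h_f/L)·ln[ε/(3.7D) + √(3.17ν²L/(gD³h_f))]
√(gD⁵h_f/L) = √(9.81·0.255⁵·30.0/1200) = 0.01626
ε/(3.7D) = 1.80×10^-6; √(3.17ν²L/(gD³h_f)) = 1.40×10^-5
Q = -0.965·0.01626·ln(1.585×10^-5) = 0.1734 m³/s
Check: V = 3.40 m/s, Re = 1.72×10^6, f = 0.01085, h_f = 30.0 m ≈ 30.0 m ✓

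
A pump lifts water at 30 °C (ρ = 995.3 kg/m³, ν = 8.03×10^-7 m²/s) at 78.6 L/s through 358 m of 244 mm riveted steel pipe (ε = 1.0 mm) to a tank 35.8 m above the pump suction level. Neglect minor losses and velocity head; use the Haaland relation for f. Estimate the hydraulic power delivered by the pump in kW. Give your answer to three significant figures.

V = 4Q/(πD²) = 1.681 m/s; Re = 5.11×10^5; ε/D = 0.00410; f = 0.02887
h_f = f(L/D)V²/2g = 6.100 m
Total head H = z + h_f = 35.8 + 6.100 = 41.90 m
P_hyd = ρgQH = 995.3·9.81·0.0786·41.90 = 32.16 kW

P_hyd ≈ 32.2 kW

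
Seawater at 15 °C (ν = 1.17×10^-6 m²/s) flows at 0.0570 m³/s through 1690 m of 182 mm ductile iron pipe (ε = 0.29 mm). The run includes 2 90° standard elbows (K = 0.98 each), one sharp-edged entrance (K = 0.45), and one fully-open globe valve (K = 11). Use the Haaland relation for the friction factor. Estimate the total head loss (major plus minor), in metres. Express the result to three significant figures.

H_L ≈ 54.8 m

V = 4Q/(πD²) = 2.191 m/s; V²/2g = 0.2447 m
Re = 3.41×10^5, ε/D = 0.00159 → f = 0.02266 (Haaland)
Major: h_f = f(L/D)·V²/2g = 0.02266·9286·0.2447 = 51.48 m
Minor: ΣK = 13.4; h_m = ΣK·V²/2g = 3.281 m
Total H_L = 51.48 + 3.281 = 54.76 m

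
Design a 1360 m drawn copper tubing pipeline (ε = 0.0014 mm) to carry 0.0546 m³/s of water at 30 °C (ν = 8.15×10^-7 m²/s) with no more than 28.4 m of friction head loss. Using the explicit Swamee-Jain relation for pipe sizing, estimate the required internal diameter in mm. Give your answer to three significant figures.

D ≈ 176 mm

Swamee-Jain (Type III): D = 0.66·[ε^1.25·(LQ²/(gh_f))^4.75 + ν·Q^9.4·(L/(gh_f))^5.2]^0.04
LQ²/(gh_f) = 0.01455; L/(gh_f) = 4.881
Term 1 = ε^1.25·(…)^4.75 = 9.05×10^-17; Term 2 = ν·Q^9.4·(…)^5.2 = 4.18×10^-15
D = 0.66·(9.05×10^-17 + 4.18×10^-15)^0.04 = 0.1757 m = 176 mm
Check: V = 2.25 m/s, Re = 4.85×10^5, f = 0.01329, h_f = 26.6 m ≈ 28.4 m ✓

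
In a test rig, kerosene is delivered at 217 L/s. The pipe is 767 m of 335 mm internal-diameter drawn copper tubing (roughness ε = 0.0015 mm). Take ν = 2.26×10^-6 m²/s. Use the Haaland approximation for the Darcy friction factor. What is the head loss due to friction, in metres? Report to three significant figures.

V = 4Q/(πD²) = 4·0.217/(π·0.335²) = 2.462 m/s
Re = VD/ν = 2.462·0.335/2.26×10^-6 = 3.65×10^5 → turbulent
ε/D = 0.0015/335 = 4.48×10^-6
Haaland: f = 0.01387
h_f = f(L/D)V²/(2g) = 0.01387·(767/0.335)·2.462²/(2·9.81) = 9.811 m

h_f ≈ 9.81 m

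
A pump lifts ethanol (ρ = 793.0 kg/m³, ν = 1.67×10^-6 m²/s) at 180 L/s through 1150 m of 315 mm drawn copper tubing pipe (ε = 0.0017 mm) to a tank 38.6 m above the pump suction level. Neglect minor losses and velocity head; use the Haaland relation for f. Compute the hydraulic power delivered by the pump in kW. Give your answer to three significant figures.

V = 4Q/(πD²) = 2.310 m/s; Re = 4.36×10^5; ε/D = 5.40×10^-6; f = 0.01344
h_f = f(L/D)V²/2g = 13.35 m
Total head H = z + h_f = 38.6 + 13.35 = 51.95 m
P_hyd = ρgQH = 793.0·9.81·0.180·51.95 = 72.74 kW

P_hyd ≈ 72.7 kW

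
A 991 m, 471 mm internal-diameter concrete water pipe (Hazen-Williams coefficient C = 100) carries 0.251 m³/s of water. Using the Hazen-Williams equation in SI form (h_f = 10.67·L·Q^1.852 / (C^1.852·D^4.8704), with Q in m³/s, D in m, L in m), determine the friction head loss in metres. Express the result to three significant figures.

h_f ≈ 6.32 m

h_f = 10.67·991·0.251^1.852 / (100^1.852·0.471^4.8704) = 6.323 m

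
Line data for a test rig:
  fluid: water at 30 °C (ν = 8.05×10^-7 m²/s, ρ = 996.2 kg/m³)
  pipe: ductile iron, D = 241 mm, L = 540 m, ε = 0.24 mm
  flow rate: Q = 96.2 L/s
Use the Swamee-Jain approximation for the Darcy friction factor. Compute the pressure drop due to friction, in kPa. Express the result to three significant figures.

V = 4Q/(πD²) = 4·0.0962/(π·0.241²) = 2.109 m/s
Re = VD/ν = 2.109·0.241/8.05×10^-7 = 6.31×10^5 → turbulent
ε/D = 0.24/241 = 9.96×10^-4
Swamee-Jain: f = 0.02021
h_f = f(L/D)V²/(2g) = 0.02021·(540/0.241)·2.109²/(2·9.81) = 10.26 m
Δp = ρg·h_f = 996.2·9.81·10.26 = 100.3 kPa

Δp ≈ 100 kPa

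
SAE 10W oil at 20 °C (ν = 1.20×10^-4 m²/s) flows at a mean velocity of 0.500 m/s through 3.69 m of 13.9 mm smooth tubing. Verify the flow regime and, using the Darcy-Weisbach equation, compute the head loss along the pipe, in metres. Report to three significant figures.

h_f ≈ 3.74 m

Re = VD/ν = 0.500·0.01390/1.20×10^-4 = 57.9 → laminar (Re < 2300)
f = 64/Re = 1.105
h_f = f(L/D)V²/(2g) = 1.105·(3.69/0.01390)·0.500²/(2·9.81) = 3.738 m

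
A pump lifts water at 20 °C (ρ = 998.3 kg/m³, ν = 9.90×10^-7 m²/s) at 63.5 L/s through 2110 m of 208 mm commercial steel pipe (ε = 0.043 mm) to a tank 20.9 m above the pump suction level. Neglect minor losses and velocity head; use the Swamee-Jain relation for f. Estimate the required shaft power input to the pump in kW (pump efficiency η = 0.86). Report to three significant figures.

P_shaft ≈ 35.9 kW

V = 4Q/(πD²) = 1.869 m/s; Re = 3.93×10^5; ε/D = 2.07×10^-4; f = 0.01592
h_f = f(L/D)V²/2g = 28.74 m
Total head H = z + h_f = 20.9 + 28.74 = 49.64 m
P_hyd = ρgQH = 998.3·9.81·0.0635·49.64 = 30.87 kW
P_shaft = P_hyd/η = 30.87/0.86 = 35.90 kW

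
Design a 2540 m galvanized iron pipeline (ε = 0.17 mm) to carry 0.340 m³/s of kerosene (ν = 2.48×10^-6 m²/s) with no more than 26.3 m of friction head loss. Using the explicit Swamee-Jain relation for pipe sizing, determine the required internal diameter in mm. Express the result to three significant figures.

D ≈ 444 mm

Swamee-Jain (Type III): D = 0.66·[ε^1.25·(LQ²/(gh_f))^4.75 + ν·Q^9.4·(L/(gh_f))^5.2]^0.04
LQ²/(gh_f) = 1.138; L/(gh_f) = 9.845
Term 1 = ε^1.25·(…)^4.75 = 3.59×10^-5; Term 2 = ν·Q^9.4·(…)^5.2 = 1.43×10^-5
D = 0.66·(3.59×10^-5 + 1.43×10^-5)^0.04 = 0.4442 m = 444 mm
Check: V = 2.19 m/s, Re = 3.93×10^5, f = 0.01726, h_f = 24.2 m ≈ 26.3 m ✓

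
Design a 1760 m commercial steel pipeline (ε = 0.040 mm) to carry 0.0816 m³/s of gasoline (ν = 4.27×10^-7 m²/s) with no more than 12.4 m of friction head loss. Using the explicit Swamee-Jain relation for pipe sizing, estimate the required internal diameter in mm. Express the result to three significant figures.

D ≈ 260 mm

Swamee-Jain (Type III): D = 0.66·[ε^1.25·(LQ²/(gh_f))^4.75 + ν·Q^9.4·(L/(gh_f))^5.2]^0.04
LQ²/(gh_f) = 0.09634; L/(gh_f) = 14.47
Term 1 = ε^1.25·(…)^4.75 = 4.74×10^-11; Term 2 = ν·Q^9.4·(…)^5.2 = 2.72×10^-11
D = 0.66·(4.74×10^-11 + 2.72×10^-11)^0.04 = 0.2597 m = 260 mm
Check: V = 1.54 m/s, Re = 9.37×10^5, f = 0.01430, h_f = 11.7 m ≈ 12.4 m ✓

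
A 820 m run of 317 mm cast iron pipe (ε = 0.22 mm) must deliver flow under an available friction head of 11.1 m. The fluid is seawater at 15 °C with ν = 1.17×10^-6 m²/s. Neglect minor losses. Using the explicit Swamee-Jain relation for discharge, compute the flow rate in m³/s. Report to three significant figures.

Q ≈ 0.168 m³/s

Swamee-Jain (Type II): Q = -0.965·√(gD⁵h_f/L)·ln[ε/(3.7D) + √(3.17ν²L/(gD³h_f))]
√(gD⁵h_f/L) = √(9.81·0.317⁵·11.1/820) = 0.02062
ε/(3.7D) = 1.88×10^-4; √(3.17ν²L/(gD³h_f)) = 3.20×10^-5
Q = -0.965·0.02062·ln(2.196×10^-4) = 0.1676 m³/s
Check: V = 2.12 m/s, Re = 5.75×10^5, f = 0.01879, h_f = 11.2 m ≈ 11.1 m ✓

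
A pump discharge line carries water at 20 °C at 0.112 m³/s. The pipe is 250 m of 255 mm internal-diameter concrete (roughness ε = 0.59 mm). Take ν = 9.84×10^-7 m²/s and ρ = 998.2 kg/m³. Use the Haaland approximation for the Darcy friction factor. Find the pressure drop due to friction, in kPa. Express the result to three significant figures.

Δp ≈ 58.0 kPa

V = 4Q/(πD²) = 4·0.112/(π·0.255²) = 2.193 m/s
Re = VD/ν = 2.193·0.255/9.84×10^-7 = 5.68×10^5 → turbulent
ε/D = 0.59/255 = 0.00231
Haaland: f = 0.02466
h_f = f(L/D)V²/(2g) = 0.02466·(250/0.255)·2.193²/(2·9.81) = 5.927 m
Δp = ρg·h_f = 998.2·9.81·5.927 = 58.03 kPa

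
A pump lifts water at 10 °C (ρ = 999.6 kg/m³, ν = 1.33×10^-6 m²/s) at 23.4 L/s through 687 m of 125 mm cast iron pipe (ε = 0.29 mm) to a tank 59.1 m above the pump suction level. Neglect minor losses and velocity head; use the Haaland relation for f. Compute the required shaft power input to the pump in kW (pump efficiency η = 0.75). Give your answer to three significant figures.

P_shaft ≈ 25.9 kW

V = 4Q/(πD²) = 1.907 m/s; Re = 1.79×10^5; ε/D = 0.00232; f = 0.02521
h_f = f(L/D)V²/2g = 25.68 m
Total head H = z + h_f = 59.1 + 25.68 = 84.78 m
P_hyd = ρgQH = 999.6·9.81·0.0234·84.78 = 19.45 kW
P_shaft = P_hyd/η = 19.45/0.75 = 25.94 kW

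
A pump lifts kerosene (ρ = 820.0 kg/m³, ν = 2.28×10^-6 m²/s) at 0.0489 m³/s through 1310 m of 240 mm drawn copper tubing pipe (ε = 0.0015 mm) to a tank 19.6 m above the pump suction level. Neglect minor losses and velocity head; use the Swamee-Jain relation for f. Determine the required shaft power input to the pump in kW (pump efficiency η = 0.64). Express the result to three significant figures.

P_shaft ≈ 15.5 kW

V = 4Q/(πD²) = 1.081 m/s; Re = 1.14×10^5; ε/D = 6.25×10^-6; f = 0.01743
h_f = f(L/D)V²/2g = 5.666 m
Total head H = z + h_f = 19.6 + 5.666 = 25.27 m
P_hyd = ρgQH = 820.0·9.81·0.0489·25.27 = 9.939 kW
P_shaft = P_hyd/η = 9.939/0.64 = 15.53 kW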